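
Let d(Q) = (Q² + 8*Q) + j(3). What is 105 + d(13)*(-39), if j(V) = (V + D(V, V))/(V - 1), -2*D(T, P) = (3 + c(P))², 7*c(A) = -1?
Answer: -1031049/98 ≈ -10521.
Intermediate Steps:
c(A) = -⅐ (c(A) = (⅐)*(-1) = -⅐)
D(T, P) = -200/49 (D(T, P) = -(3 - ⅐)²/2 = -(20/7)²/2 = -½*400/49 = -200/49)
j(V) = (-200/49 + V)/(-1 + V) (j(V) = (V - 200/49)/(V - 1) = (-200/49 + V)/(-1 + V))
d(Q) = -53/98 + Q² + 8*Q (d(Q) = (Q² + 8*Q) + (-200/49 + 3)/(-1 + 3) = (Q² + 8*Q) - 53/49/2 = (Q² + 8*Q) + (½)*(-53/49) = (Q² + 8*Q) - 53/98 = -53/98 + Q² + 8*Q)
105 + d(13)*(-39) = 105 + (-53/98 + 13² + 8*13)*(-39) = 105 + (-53/98 + 169 + 104)*(-39) = 105 + (26701/98)*(-39) = 105 - 1041339/98 = -1031049/98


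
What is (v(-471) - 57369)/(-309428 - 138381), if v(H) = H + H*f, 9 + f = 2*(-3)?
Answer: 50775/447809 ≈ 0.11339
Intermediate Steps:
f = -15 (f = -9 + 2*(-3) = -9 - 6 = -15)
v(H) = -14*H (v(H) = H + H*(-15) = H - 15*H = -14*H)
(v(-471) - 57369)/(-309428 - 138381) = (-14*(-471) - 57369)/(-309428 - 138381) = (6594 - 57369)/(-447809) = -50775*(-1/447809) = 50775/447809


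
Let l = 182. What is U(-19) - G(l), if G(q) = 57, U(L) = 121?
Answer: 64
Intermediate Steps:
U(-19) - G(l) = 121 - 1*57 = 121 - 57 = 64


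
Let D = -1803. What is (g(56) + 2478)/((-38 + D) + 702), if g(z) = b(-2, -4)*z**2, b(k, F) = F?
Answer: 10066/1139 ≈ 8.8376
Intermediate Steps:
g(z) = -4*z**2
(g(56) + 2478)/((-38 + D) + 702) = (-4*56**2 + 2478)/((-38 - 1803) + 702) = (-4*3136 + 2478)/(-1841 + 702) = (-12544 + 2478)/(-1139) = -10066*(-1/1139) = 10066/1139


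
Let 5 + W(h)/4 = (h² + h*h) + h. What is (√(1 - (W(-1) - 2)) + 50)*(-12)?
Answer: -600 - 12*√19 ≈ -652.31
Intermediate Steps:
W(h) = -20 + 4*h + 8*h² (W(h) = -20 + 4*((h² + h*h) + h) = -20 + 4*((h² + h²) + h) = -20 + 4*(2*h² + h) = -20 + 4*(h + 2*h²) = -20 + (4*h + 8*h²) = -20 + 4*h + 8*h²)
(√(1 - (W(-1) - 2)) + 50)*(-12) = (√(1 - ((-20 + 4*(-1) + 8*(-1)²) - 2)) + 50)*(-12) = (√(1 - ((-20 - 4 + 8*1) - 2)) + 50)*(-12) = (√(1 - ((-20 - 4 + 8) - 2)) + 50)*(-12) = (√(1 - (-16 - 2)) + 50)*(-12) = (√(1 - 1*(-18)) + 50)*(-12) = (√(1 + 18) + 50)*(-12) = (√19 + 50)*(-12) = (50 + √19)*(-12) = -600 - 12*√19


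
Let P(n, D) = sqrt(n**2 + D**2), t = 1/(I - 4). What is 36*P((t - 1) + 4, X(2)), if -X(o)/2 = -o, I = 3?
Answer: 72*sqrt(5) ≈ 161.00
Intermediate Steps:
X(o) = 2*o (X(o) = -(-2)*o = 2*o)
t = -1 (t = 1/(3 - 4) = 1/(-1) = -1)
P(n, D) = sqrt(D**2 + n**2)
36*P((t - 1) + 4, X(2)) = 36*sqrt((2*2)**2 + ((-1 - 1) + 4)**2) = 36*sqrt(4**2 + (-2 + 4)**2) = 36*sqrt(16 + 2**2) = 36*sqrt(16 + 4) = 36*sqrt(20) = 36*(2*sqrt(5)) = 72*sqrt(5)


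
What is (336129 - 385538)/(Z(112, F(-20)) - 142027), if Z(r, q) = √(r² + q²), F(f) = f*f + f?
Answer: 7017412043/20171511785 + 197636*√9809/20171511785 ≈ 0.34886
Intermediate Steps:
F(f) = f + f² (F(f) = f² + f = f + f²)
Z(r, q) = √(q² + r²)
(336129 - 385538)/(Z(112, F(-20)) - 142027) = (336129 - 385538)/(√((-20*(1 - 20))² + 112²) - 142027) = -49409/(√((-20*(-19))² + 12544) - 142027) = -49409/(√(380² + 12544) - 142027) = -49409/(√(144400 + 12544) - 142027) = -49409/(√156944 - 142027) = -49409/(4*√9809 - 142027) = -49409/(-142027 + 4*√9809)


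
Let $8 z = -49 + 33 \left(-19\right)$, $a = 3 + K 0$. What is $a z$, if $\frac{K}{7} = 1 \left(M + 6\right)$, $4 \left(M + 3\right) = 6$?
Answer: $- \frac{507}{2} \approx -253.5$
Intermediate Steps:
$M = - \frac{3}{2}$ ($M = -3 + \frac{1}{4} \cdot 6 = -3 + \frac{3}{2} = - \frac{3}{2} \approx -1.5$)
$K = \frac{63}{2}$ ($K = 7 \cdot 1 \left(- \frac{3}{2} + 6\right) = 7 \cdot 1 \cdot \frac{9}{2} = 7 \cdot \frac{9}{2} = \frac{63}{2} \approx 31.5$)
$a = 3$ ($a = 3 + \frac{63}{2} \cdot 0 = 3 + 0 = 3$)
$z = - \frac{169}{2}$ ($z = \frac{-49 + 33 \left(-19\right)}{8} = \frac{-49 - 627}{8} = \frac{1}{8} \left(-676\right) = - \frac{169}{2} \approx -84.5$)
$a z = 3 \left(- \frac{169}{2}\right) = - \frac{507}{2}$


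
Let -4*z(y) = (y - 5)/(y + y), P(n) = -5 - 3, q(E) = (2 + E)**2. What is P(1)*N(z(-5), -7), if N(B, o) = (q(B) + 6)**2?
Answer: -21025/32 ≈ -657.03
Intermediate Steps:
P(n) = -8
z(y) = -(-5 + y)/(8*y) (z(y) = -(y - 5)/(4*(y + y)) = -(-5 + y)/(4*(2*y)) = -(-5 + y)*1/(2*y)/4 = -(-5 + y)/(8*y))
N(B, o) = (6 + (2 + B)**2)**2 (N(B, o) = ((2 + B)**2 + 6)**2 = (6 + (2 + B)**2)**2)
P(1)*N(z(-5), -7) = -8*(6 + (2 + (1/8)*(5 - 1*(-5))/(-5))**2)**2 = -8*(6 + (2 + (1/8)*(-1/5)*(5 + 5))**2)**2 = -8*(6 + (2 + (1/8)*(-1/5)*10)**2)**2 = -8*(6 + (2 - 1/4)**2)**2 = -8*(6 + (7/4)**2)**2 = -8*(6 + 49/16)**2 = -8*(145/16)**2 = -8*21025/256 = -21025/32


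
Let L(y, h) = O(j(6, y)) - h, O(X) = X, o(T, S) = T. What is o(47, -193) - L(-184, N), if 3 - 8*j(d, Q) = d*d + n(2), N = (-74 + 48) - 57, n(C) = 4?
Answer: -251/8 ≈ -31.375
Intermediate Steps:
N = -83 (N = -26 - 57 = -83)
j(d, Q) = -1/8 - d**2/8 (j(d, Q) = 3/8 - (d*d + 4)/8 = 3/8 - (d**2 + 4)/8 = 3/8 - (4 + d**2)/8 = 3/8 + (-1/2 - d**2/8) = -1/8 - d**2/8)
L(y, h) = -37/8 - h (L(y, h) = (-1/8 - 1/8*6**2) - h = (-1/8 - 1/8*36) - h = (-1/8 - 9/2) - h = -37/8 - h)
o(47, -193) - L(-184, N) = 47 - (-37/8 - 1*(-83)) = 47 - (-37/8 + 83) = 47 - 1*627/8 = 47 - 627/8 = -251/8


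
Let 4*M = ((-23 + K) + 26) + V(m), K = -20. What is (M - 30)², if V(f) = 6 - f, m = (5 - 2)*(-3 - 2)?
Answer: 841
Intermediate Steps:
m = -15 (m = 3*(-5) = -15)
M = 1 (M = (((-23 - 20) + 26) + (6 - 1*(-15)))/4 = ((-43 + 26) + (6 + 15))/4 = (-17 + 21)/4 = (¼)*4 = 1)
(M - 30)² = (1 - 30)² = (-29)² = 841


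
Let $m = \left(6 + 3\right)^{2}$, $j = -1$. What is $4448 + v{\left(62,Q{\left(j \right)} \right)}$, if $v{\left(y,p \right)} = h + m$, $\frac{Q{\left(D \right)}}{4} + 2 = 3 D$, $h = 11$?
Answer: $4540$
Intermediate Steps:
$m = 81$ ($m = 9^{2} = 81$)
$Q{\left(D \right)} = -8 + 12 D$ ($Q{\left(D \right)} = -8 + 4 \cdot 3 D = -8 + 12 D$)
$v{\left(y,p \right)} = 92$ ($v{\left(y,p \right)} = 11 + 81 = 92$)
$4448 + v{\left(62,Q{\left(j \right)} \right)} = 4448 + 92 = 4540$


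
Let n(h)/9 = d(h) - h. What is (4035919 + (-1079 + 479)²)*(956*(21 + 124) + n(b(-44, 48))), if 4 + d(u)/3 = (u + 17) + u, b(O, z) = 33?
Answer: 617433199064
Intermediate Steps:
d(u) = 39 + 6*u (d(u) = -12 + 3*((u + 17) + u) = -12 + 3*((17 + u) + u) = -12 + 3*(17 + 2*u) = -12 + (51 + 6*u) = 39 + 6*u)
n(h) = 351 + 45*h (n(h) = 9*((39 + 6*h) - h) = 9*(39 + 5*h) = 351 + 45*h)
(4035919 + (-1079 + 479)²)*(956*(21 + 124) + n(b(-44, 48))) = (4035919 + (-1079 + 479)²)*(956*(21 + 124) + (351 + 45*33)) = (4035919 + (-600)²)*(956*145 + (351 + 1485)) = (4035919 + 360000)*(138620 + 1836) = 4395919*140456 = 617433199064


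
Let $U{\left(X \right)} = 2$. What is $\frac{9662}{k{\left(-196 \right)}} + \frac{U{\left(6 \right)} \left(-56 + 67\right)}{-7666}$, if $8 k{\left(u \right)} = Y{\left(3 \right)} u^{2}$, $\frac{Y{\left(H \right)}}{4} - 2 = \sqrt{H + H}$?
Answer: $- \frac{18622867}{36812132} + \frac{4831 \sqrt{6}}{19208} \approx 0.11018$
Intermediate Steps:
$Y{\left(H \right)} = 8 + 4 \sqrt{2} \sqrt{H}$ ($Y{\left(H \right)} = 8 + 4 \sqrt{H + H} = 8 + 4 \sqrt{2 H} = 8 + 4 \sqrt{2} \sqrt{H}$)
$k{\left(u \right)} = \frac{u^{2} \left(8 + 4 \sqrt{6}\right)}{8}$ ($k{\left(u \right)} = \frac{\left(8 + 4 \sqrt{2} \sqrt{3}\right) u^{2}}{8} = \frac{\left(8 + 4 \sqrt{6}\right) u^{2}}{8} = \frac{u^{2} \left(8 + 4 \sqrt{6}\right)}{8}$)
$\frac{9662}{k{\left(-196 \right)}} + \frac{U{\left(6 \right)} \left(-56 + 67\right)}{-7666} = \frac{9662}{\frac{1}{2} \left(-196\right)^{2} \left(2 + \sqrt{6}\right)} + \frac{2 \left(-56 + 67\right)}{-7666} = \frac{9662}{\frac{1}{2} \cdot 38416 \left(2 + \sqrt{6}\right)} + 2 \cdot 11 \left(- \frac{1}{7666}\right) = \frac{9662}{38416 + 19208 \sqrt{6}} + 22 \left(- \frac{1}{7666}\right) = \frac{9662}{38416 + 19208 \sqrt{6}} - \frac{11}{3833} = - \frac{11}{3833} + \frac{9662}{38416 + 19208 \sqrt{6}}$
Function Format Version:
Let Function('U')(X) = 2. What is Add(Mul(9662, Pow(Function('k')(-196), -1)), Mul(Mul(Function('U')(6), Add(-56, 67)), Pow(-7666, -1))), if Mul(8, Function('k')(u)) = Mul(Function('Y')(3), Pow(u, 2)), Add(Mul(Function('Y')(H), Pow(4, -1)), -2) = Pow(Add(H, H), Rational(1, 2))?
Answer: Add(Rational(-18622867, 36812132), Mul(Rational(4831, 19208), Pow(6, Rational(1, 2)))) ≈ 0.11018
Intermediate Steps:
Function('Y')(H) = Add(8, Mul(4, Pow(2, Rational(1, 2)), Pow(H, Rational(1, 2)))) (Function('Y')(H) = Add(8, Mul(4, Pow(Add(H, H), Rational(1, 2)))) = Add(8, Mul(4, Pow(Mul(2, H), Rational(1, 2)))) = Add(8, Mul(4, Mul(Pow(2, Rational(1, 2)), Pow(H, Rational(1, 2))))) = Add(8, Mul(4, Pow(2, Rational(1, 2)), Pow(H, Rational(1, 2)))))
Function('k')(u) = Mul(Rational(1, 8), Pow(u, 2), Add(8, Mul(4, Pow(6, Rational(1, 2))))) (Function('k')(u) = Mul(Rational(1, 8), Mul(Add(8, Mul(4, Pow(2, Rational(1, 2)), Pow(3, Rational(1, 2)))), Pow(u, 2))) = Mul(Rational(1, 8), Mul(Add(8, Mul(4, Pow(6, Rational(1, 2)))), Pow(u, 2))) = Mul(Rational(1, 8), Mul(Pow(u, 2), Add(8, Mul(4, Pow(6, Rational(1, 2)))))) = Mul(Rational(1, 8), Pow(u, 2), Add(8, Mul(4, Pow(6, Rational(1, 2))))))
Add(Mul(9662, Pow(Function('k')(-196), -1)), Mul(Mul(Function('U')(6), Add(-56, 67)), Pow(-7666, -1))) = Add(Mul(9662, Pow(Mul(Rational(1, 2), Pow(-196, 2), Add(2, Pow(6, Rational(1, 2)))), -1)), Mul(Mul(2, Add(-56, 67)), Pow(-7666, -1))) = Add(Mul(9662, Pow(Mul(Rational(1, 2), 38416, Add(2, Pow(6, Rational(1, 2)))), -1)), Mul(Mul(2, 11), Rational(-1, 7666))) = Add(Mul(9662, Pow(Add(38416, Mul(19208, Pow(6, Rational(1, 2)))), -1)), Mul(22, Rational(-1, 7666))) = Add(Mul(9662, Pow(Add(38416, Mul(19208, Pow(6, Rational(1, 2)))), -1)), Rational(-11, 3833)) = Add(Rational(-11, 3833), Mul(9662, Pow(Add(38416, Mul(19208, Pow(6, Rational(1, 2)))), -1)))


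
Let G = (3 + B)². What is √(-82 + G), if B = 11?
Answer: √114 ≈ 10.677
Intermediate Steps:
G = 196 (G = (3 + 11)² = 14² = 196)
√(-82 + G) = √(-82 + 196) = √114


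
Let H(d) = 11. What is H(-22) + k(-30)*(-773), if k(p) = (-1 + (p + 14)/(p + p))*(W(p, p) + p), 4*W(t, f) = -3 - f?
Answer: -263373/20 ≈ -13169.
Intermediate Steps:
W(t, f) = -¾ - f/4 (W(t, f) = (-3 - f)/4 = -¾ - f/4)
k(p) = (-1 + (14 + p)/(2*p))*(-¾ + 3*p/4) (k(p) = (-1 + (p + 14)/(p + p))*((-¾ - p/4) + p) = (-1 + (14 + p)/((2*p)))*(-¾ + 3*p/4) = (-1 + (14 + p)*(1/(2*p)))*(-¾ + 3*p/4) = (-1 + (14 + p)/(2*p))*(-¾ + 3*p/4))
H(-22) + k(-30)*(-773) = 11 + ((3/8)*(-14 - 1*(-30)² + 15*(-30))/(-30))*(-773) = 11 + ((3/8)*(-1/30)*(-14 - 1*900 - 450))*(-773) = 11 + ((3/8)*(-1/30)*(-14 - 900 - 450))*(-773) = 11 + ((3/8)*(-1/30)*(-1364))*(-773) = 11 + (341/20)*(-773) = 11 - 263593/20 = -263373/20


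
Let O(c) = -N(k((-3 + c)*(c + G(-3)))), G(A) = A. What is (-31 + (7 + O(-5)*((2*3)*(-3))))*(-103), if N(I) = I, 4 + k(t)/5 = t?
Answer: -553728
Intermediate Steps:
k(t) = -20 + 5*t
O(c) = 20 - 5*(-3 + c)**2 (O(c) = -(-20 + 5*((-3 + c)*(c - 3))) = -(-20 + 5*((-3 + c)*(-3 + c))) = -(-20 + 5*(-3 + c)**2) = 20 - 5*(-3 + c)**2)
(-31 + (7 + O(-5)*((2*3)*(-3))))*(-103) = (-31 + (7 + (-25 - 5*(-5)**2 + 30*(-5))*((2*3)*(-3))))*(-103) = (-31 + (7 + (-25 - 5*25 - 150)*(6*(-3))))*(-103) = (-31 + (7 + (-25 - 125 - 150)*(-18)))*(-103) = (-31 + (7 - 300*(-18)))*(-103) = (-31 + (7 + 5400))*(-103) = (-31 + 5407)*(-103) = 5376*(-103) = -553728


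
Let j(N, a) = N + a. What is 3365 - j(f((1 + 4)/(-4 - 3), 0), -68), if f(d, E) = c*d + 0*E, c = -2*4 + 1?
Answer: 3428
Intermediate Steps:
c = -7 (c = -8 + 1 = -7)
f(d, E) = -7*d (f(d, E) = -7*d + 0*E = -7*d + 0 = -7*d)
3365 - j(f((1 + 4)/(-4 - 3), 0), -68) = 3365 - (-7*(1 + 4)/(-4 - 3) - 68) = 3365 - (-35/(-7) - 68) = 3365 - (-35*(-1)/7 - 68) = 3365 - (-7*(-5/7) - 68) = 3365 - (5 - 68) = 3365 - 1*(-63) = 3365 + 63 = 3428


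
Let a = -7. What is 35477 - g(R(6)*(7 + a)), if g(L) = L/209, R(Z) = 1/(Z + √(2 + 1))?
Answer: 35477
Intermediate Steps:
R(Z) = 1/(Z + √3)
g(L) = L/209 (g(L) = L*(1/209) = L/209)
35477 - g(R(6)*(7 + a)) = 35477 - (7 - 7)/(6 + √3)/209 = 35477 - 0/(6 + √3)/209 = 35477 - 0/209 = 35477 - 1*0 = 35477 + 0 = 35477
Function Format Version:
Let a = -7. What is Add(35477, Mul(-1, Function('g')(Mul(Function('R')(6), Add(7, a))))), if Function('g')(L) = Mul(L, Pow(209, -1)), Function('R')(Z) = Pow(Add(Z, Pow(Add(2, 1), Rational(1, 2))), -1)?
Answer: 35477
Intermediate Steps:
Function('R')(Z) = Pow(Add(Z, Pow(3, Rational(1, 2))), -1)
Function('g')(L) = Mul(Rational(1, 209), L) (Function('g')(L) = Mul(L, Rational(1, 209)) = Mul(Rational(1, 209), L))
Add(35477, Mul(-1, Function('g')(Mul(Function('R')(6), Add(7, a))))) = Add(35477, Mul(-1, Mul(Rational(1, 209), Mul(Pow(Add(6, Pow(3, Rational(1, 2))), -1), Add(7, -7))))) = Add(35477, Mul(-1, Mul(Rational(1, 209), Mul(Pow(Add(6, Pow(3, Rational(1, 2))), -1), 0)))) = Add(35477, Mul(-1, Mul(Rational(1, 209), 0))) = Add(35477, Mul(-1, 0)) = Add(35477, 0) = 35477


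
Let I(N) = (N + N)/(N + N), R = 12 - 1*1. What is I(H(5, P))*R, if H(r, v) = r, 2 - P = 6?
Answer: 11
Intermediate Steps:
P = -4 (P = 2 - 1*6 = 2 - 6 = -4)
R = 11 (R = 12 - 1 = 11)
I(N) = 1 (I(N) = (2*N)/((2*N)) = (2*N)*(1/(2*N)) = 1)
I(H(5, P))*R = 1*11 = 11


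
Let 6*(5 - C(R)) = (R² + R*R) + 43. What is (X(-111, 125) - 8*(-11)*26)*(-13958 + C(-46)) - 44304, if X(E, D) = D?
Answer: -70864311/2 ≈ -3.5432e+7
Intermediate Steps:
C(R) = -13/6 - R²/3 (C(R) = 5 - ((R² + R*R) + 43)/6 = 5 - ((R² + R²) + 43)/6 = 5 - (2*R² + 43)/6 = 5 - (43 + 2*R²)/6 = 5 + (-43/6 - R²/3) = -13/6 - R²/3)
(X(-111, 125) - 8*(-11)*26)*(-13958 + C(-46)) - 44304 = (125 - 8*(-11)*26)*(-13958 + (-13/6 - ⅓*(-46)²)) - 44304 = (125 + 88*26)*(-13958 + (-13/6 - ⅓*2116)) - 44304 = (125 + 2288)*(-13958 + (-13/6 - 2116/3)) - 44304 = 2413*(-13958 - 1415/2) - 44304 = 2413*(-29331/2) - 44304 = -70775703/2 - 44304 = -70864311/2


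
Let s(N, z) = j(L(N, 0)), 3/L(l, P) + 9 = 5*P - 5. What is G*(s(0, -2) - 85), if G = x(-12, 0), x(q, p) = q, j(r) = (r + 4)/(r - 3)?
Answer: 15512/15 ≈ 1034.1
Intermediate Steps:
L(l, P) = 3/(-14 + 5*P) (L(l, P) = 3/(-9 + (5*P - 5)) = 3/(-9 + (-5 + 5*P)) = 3/(-14 + 5*P))
j(r) = (4 + r)/(-3 + r)
s(N, z) = -53/45 (s(N, z) = (4 + 3/(-14 + 5*0))/(-3 + 3/(-14 + 5*0)) = (4 + 3/(-14 + 0))/(-3 + 3/(-14 + 0)) = (4 + 3/(-14))/(-3 + 3/(-14)) = (4 + 3*(-1/14))/(-3 + 3*(-1/14)) = (4 - 3/14)/(-3 - 3/14) = (53/14)/(-45/14) = -14/45*53/14 = -53/45)
G = -12
G*(s(0, -2) - 85) = -12*(-53/45 - 85) = -12*(-3878/45) = 15512/15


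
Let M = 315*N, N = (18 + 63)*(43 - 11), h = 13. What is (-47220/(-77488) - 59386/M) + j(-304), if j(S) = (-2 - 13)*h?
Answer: -384474717299/1977106320 ≈ -194.46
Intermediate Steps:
N = 2592 (N = 81*32 = 2592)
j(S) = -195 (j(S) = (-2 - 13)*13 = -15*13 = -195)
M = 816480 (M = 315*2592 = 816480)
(-47220/(-77488) - 59386/M) + j(-304) = (-47220/(-77488) - 59386/816480) - 195 = (-47220*(-1/77488) - 59386*1/816480) - 195 = (11805/19372 - 29693/408240) - 195 = 1061015101/1977106320 - 195 = -384474717299/1977106320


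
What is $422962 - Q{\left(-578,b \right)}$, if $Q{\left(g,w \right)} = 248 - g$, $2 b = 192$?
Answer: $422136$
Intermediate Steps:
$b = 96$ ($b = \frac{1}{2} \cdot 192 = 96$)
$422962 - Q{\left(-578,b \right)} = 422962 - \left(248 - -578\right) = 422962 - \left(248 + 578\right) = 422962 - 826 = 422136$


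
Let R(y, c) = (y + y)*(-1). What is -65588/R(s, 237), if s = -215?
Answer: -32794/215 ≈ -152.53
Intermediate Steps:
R(y, c) = -2*y (R(y, c) = (2*y)*(-1) = -2*y)
-65588/R(s, 237) = -65588/((-2*(-215))) = -65588/430 = -65588*1/430 = -32794/215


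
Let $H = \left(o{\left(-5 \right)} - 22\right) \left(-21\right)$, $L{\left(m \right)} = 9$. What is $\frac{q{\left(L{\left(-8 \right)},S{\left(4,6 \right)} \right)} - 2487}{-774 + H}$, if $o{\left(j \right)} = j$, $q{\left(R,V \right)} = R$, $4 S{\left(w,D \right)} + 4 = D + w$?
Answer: $\frac{826}{69} \approx 11.971$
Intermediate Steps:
$S{\left(w,D \right)} = -1 + \frac{D}{4} + \frac{w}{4}$ ($S{\left(w,D \right)} = -1 + \frac{D + w}{4} = -1 + \left(\frac{D}{4} + \frac{w}{4}\right) = -1 + \frac{D}{4} + \frac{w}{4}$)
$H = 567$ ($H = \left(-5 - 22\right) \left(-21\right) = \left(-27\right) \left(-21\right) = 567$)
$\frac{q{\left(L{\left(-8 \right)},S{\left(4,6 \right)} \right)} - 2487}{-774 + H} = \frac{9 - 2487}{-774 + 567} = - \frac{2478}{-207} = \left(-2478\right) \left(- \frac{1}{207}\right) = \frac{826}{69}$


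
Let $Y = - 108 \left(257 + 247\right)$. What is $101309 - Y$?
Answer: $155741$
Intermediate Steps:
$Y = -54432$ ($Y = \left(-108\right) 504 = -54432$)
$101309 - Y = 101309 - -54432 = 101309 + 54432 = 155741$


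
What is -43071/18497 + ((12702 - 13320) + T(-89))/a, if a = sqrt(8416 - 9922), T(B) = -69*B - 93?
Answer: -43071/18497 - 905*I*sqrt(1506)/251 ≈ -2.3285 - 139.92*I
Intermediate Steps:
T(B) = -93 - 69*B
a = I*sqrt(1506) (a = sqrt(-1506) = I*sqrt(1506) ≈ 38.807*I)
-43071/18497 + ((12702 - 13320) + T(-89))/a = -43071/18497 + ((12702 - 13320) + (-93 - 69*(-89)))/((I*sqrt(1506))) = -43071*1/18497 + (-618 + (-93 + 6141))*(-I*sqrt(1506)/1506) = -43071/18497 + (-618 + 6048)*(-I*sqrt(1506)/1506) = -43071/18497 + 5430*(-I*sqrt(1506)/1506) = -43071/18497 - 905*I*sqrt(1506)/251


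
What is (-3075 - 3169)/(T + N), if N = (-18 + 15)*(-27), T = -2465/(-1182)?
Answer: -7380408/98207 ≈ -75.151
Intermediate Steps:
T = 2465/1182 (T = -2465*(-1/1182) = 2465/1182 ≈ 2.0854)
N = 81 (N = -3*(-27) = 81)
(-3075 - 3169)/(T + N) = (-3075 - 3169)/(2465/1182 + 81) = -6244/98207/1182 = -6244*1182/98207 = -7380408/98207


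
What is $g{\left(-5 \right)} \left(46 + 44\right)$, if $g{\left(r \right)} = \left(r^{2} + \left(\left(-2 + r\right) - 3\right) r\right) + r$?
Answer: $6300$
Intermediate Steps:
$g{\left(r \right)} = r + r^{2} + r \left(-5 + r\right)$ ($g{\left(r \right)} = \left(r^{2} + \left(-5 + r\right) r\right) + r = \left(r^{2} + r \left(-5 + r\right)\right) + r = r + r^{2} + r \left(-5 + r\right)$)
$g{\left(-5 \right)} \left(46 + 44\right) = 2 \left(-5\right) \left(-2 - 5\right) \left(46 + 44\right) = 2 \left(-5\right) \left(-7\right) 90 = 70 \cdot 90 = 6300$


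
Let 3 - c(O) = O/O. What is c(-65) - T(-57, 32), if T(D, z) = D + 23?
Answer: 36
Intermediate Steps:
T(D, z) = 23 + D
c(O) = 2 (c(O) = 3 - O/O = 3 - 1*1 = 3 - 1 = 2)
c(-65) - T(-57, 32) = 2 - (23 - 57) = 2 - 1*(-34) = 2 + 34 = 36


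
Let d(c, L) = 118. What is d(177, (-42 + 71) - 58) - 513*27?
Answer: -13733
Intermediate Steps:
d(177, (-42 + 71) - 58) - 513*27 = 118 - 513*27 = 118 - 1*13851 = 118 - 13851 = -13733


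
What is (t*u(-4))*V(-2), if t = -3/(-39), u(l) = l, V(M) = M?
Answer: 8/13 ≈ 0.61539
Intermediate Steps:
t = 1/13 (t = -3*(-1/39) = 1/13 ≈ 0.076923)
(t*u(-4))*V(-2) = ((1/13)*(-4))*(-2) = -4/13*(-2) = 8/13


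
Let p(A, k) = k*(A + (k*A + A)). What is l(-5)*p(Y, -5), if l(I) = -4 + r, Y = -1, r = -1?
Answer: 75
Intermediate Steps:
l(I) = -5 (l(I) = -4 - 1 = -5)
p(A, k) = k*(2*A + A*k) (p(A, k) = k*(A + (A*k + A)) = k*(A + (A + A*k)) = k*(2*A + A*k))
l(-5)*p(Y, -5) = -(-5)*(-5)*(2 - 5) = -(-5)*(-5)*(-3) = -5*(-15) = 75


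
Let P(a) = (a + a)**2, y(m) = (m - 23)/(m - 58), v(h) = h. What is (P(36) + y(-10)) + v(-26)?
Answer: 350777/68 ≈ 5158.5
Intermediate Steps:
y(m) = (-23 + m)/(-58 + m)
P(a) = 4*a**2 (P(a) = (2*a)**2 = 4*a**2)
(P(36) + y(-10)) + v(-26) = (4*36**2 + (-23 - 10)/(-58 - 10)) - 26 = (4*1296 - 33/(-68)) - 26 = (5184 - 1/68*(-33)) - 26 = (5184 + 33/68) - 26 = 352545/68 - 26 = 350777/68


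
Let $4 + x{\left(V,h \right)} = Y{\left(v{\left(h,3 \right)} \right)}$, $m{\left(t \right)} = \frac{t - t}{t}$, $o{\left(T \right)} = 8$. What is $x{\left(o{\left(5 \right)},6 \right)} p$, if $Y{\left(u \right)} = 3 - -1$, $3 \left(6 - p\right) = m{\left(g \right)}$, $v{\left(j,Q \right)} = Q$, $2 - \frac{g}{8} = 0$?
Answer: $0$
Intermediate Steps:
$g = 16$ ($g = 16 - 0 = 16 + 0 = 16$)
$m{\left(t \right)} = 0$ ($m{\left(t \right)} = \frac{0}{t} = 0$)
$p = 6$ ($p = 6 - 0 = 6 + 0 = 6$)
$Y{\left(u \right)} = 4$ ($Y{\left(u \right)} = 3 + 1 = 4$)
$x{\left(V,h \right)} = 0$ ($x{\left(V,h \right)} = -4 + 4 = 0$)
$x{\left(o{\left(5 \right)},6 \right)} p = 0 \cdot 6 = 0$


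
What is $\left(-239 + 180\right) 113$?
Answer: $-6667$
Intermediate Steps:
$\left(-239 + 180\right) 113 = \left(-59\right) 113 = -6667$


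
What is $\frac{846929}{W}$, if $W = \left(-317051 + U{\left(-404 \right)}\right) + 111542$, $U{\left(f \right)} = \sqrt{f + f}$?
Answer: $- \frac{174051531861}{42233949889} - \frac{1693858 i \sqrt{202}}{42233949889} \approx -4.1211 - 0.00057002 i$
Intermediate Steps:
$U{\left(f \right)} = \sqrt{2} \sqrt{f}$ ($U{\left(f \right)} = \sqrt{2 f} = \sqrt{2} \sqrt{f}$)
$W = -205509 + 2 i \sqrt{202}$ ($W = \left(-317051 + \sqrt{2} \sqrt{-404}\right) + 111542 = \left(-317051 + \sqrt{2} \cdot 2 i \sqrt{101}\right) + 111542 = \left(-317051 + 2 i \sqrt{202}\right) + 111542 = -205509 + 2 i \sqrt{202} \approx -2.0551 \cdot 10^{5} + 28.425 i$)
$\frac{846929}{W} = \frac{846929}{-205509 + 2 i \sqrt{202}}$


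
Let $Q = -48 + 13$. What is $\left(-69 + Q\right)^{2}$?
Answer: $10816$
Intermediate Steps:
$Q = -35$
$\left(-69 + Q\right)^{2} = \left(-69 - 35\right)^{2} = \left(-104\right)^{2} = 10816$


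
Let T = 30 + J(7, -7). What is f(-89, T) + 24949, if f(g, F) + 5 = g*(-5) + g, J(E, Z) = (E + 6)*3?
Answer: 25300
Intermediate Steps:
J(E, Z) = 18 + 3*E (J(E, Z) = (6 + E)*3 = 18 + 3*E)
T = 69 (T = 30 + (18 + 3*7) = 30 + (18 + 21) = 30 + 39 = 69)
f(g, F) = -5 - 4*g (f(g, F) = -5 + (g*(-5) + g) = -5 + (-5*g + g) = -5 - 4*g)
f(-89, T) + 24949 = (-5 - 4*(-89)) + 24949 = (-5 + 356) + 24949 = 351 + 24949 = 25300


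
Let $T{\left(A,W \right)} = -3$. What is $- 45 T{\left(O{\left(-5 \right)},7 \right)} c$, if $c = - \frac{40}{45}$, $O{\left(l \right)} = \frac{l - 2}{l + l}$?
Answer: $-120$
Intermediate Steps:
$O{\left(l \right)} = \frac{-2 + l}{2 l}$
$c = - \frac{8}{9}$ ($c = \left(-40\right) \frac{1}{45} = - \frac{8}{9} \approx -0.88889$)
$- 45 T{\left(O{\left(-5 \right)},7 \right)} c = \left(-45\right) \left(-3\right) \left(- \frac{8}{9}\right) = 135 \left(- \frac{8}{9}\right) = -120$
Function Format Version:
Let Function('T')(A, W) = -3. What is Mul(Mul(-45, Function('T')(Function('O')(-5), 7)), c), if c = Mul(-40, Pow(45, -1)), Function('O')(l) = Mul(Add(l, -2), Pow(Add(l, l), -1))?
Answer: -120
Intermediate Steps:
Function('O')(l) = Mul(Rational(1, 2), Pow(l, -1), Add(-2, l)) (Function('O')(l) = Mul(Add(-2, l), Pow(Mul(2, l), -1)) = Mul(Add(-2, l), Mul(Rational(1, 2), Pow(l, -1))) = Mul(Rational(1, 2), Pow(l, -1), Add(-2, l)))
c = Rational(-8, 9) (c = Mul(-40, Rational(1, 45)) = Rational(-8, 9) ≈ -0.88889)
Mul(Mul(-45, Function('T')(Function('O')(-5), 7)), c) = Mul(Mul(-45, -3), Rational(-8, 9)) = Mul(135, Rational(-8, 9)) = -120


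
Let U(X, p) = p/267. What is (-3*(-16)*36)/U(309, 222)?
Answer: 76896/37 ≈ 2078.3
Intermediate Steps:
U(X, p) = p/267 (U(X, p) = p*(1/267) = p/267)
(-3*(-16)*36)/U(309, 222) = (-3*(-16)*36)/(((1/267)*222)) = (48*36)/(74/89) = 1728*(89/74) = 76896/37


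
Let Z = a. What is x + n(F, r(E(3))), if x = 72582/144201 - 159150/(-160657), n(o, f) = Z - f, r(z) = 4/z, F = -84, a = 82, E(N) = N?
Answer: 1903407000122/23166900057 ≈ 82.161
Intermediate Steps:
Z = 82
n(o, f) = 82 - f
x = 11536798508/7722300019 (x = 72582*(1/144201) - 159150*(-1/160657) = 24194/48067 + 159150/160657 = 11536798508/7722300019 ≈ 1.4940)
x + n(F, r(E(3))) = 11536798508/7722300019 + (82 - 4/3) = 11536798508/7722300019 + 242/3 = 1903407000122/23166900057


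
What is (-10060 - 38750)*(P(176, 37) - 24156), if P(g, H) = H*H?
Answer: 1112233470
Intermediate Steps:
P(g, H) = H²
(-10060 - 38750)*(P(176, 37) - 24156) = (-10060 - 38750)*(37² - 24156) = -48810*(1369 - 24156) = -48810*(-22787) = 1112233470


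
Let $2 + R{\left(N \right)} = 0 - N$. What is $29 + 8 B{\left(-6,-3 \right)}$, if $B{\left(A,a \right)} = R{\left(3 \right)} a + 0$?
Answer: $149$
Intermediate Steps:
$R{\left(N \right)} = -2 - N$ ($R{\left(N \right)} = -2 + \left(0 - N\right) = -2 - N$)
$B{\left(A,a \right)} = - 5 a$ ($B{\left(A,a \right)} = \left(-2 - 3\right) a + 0 = - 5 a + 0 = - 5 a$)
$29 + 8 B{\left(-6,-3 \right)} = 29 + 8 \left(\left(-5\right) \left(-3\right)\right) = 29 + 8 \cdot 15 = 29 + 120 = 149$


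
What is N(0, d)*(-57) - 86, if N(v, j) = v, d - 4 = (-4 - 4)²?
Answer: -86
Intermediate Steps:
d = 68 (d = 4 + (-4 - 4)² = 4 + (-8)² = 4 + 64 = 68)
N(0, d)*(-57) - 86 = 0*(-57) - 86 = 0 - 86 = -86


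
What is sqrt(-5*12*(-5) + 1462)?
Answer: sqrt(1762) ≈ 41.976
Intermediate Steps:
sqrt(-5*12*(-5) + 1462) = sqrt(-60*(-5) + 1462) = sqrt(300 + 1462) = sqrt(1762)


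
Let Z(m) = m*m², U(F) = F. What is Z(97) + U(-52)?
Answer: 912621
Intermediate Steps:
Z(m) = m³
Z(97) + U(-52) = 97³ - 52 = 912673 - 52 = 912621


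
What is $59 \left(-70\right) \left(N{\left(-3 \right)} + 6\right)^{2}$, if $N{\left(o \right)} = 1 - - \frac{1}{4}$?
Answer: $- \frac{1736665}{8} \approx -2.1708 \cdot 10^{5}$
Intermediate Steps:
$N{\left(o \right)} = \frac{5}{4}$ ($N{\left(o \right)} = 1 - \left(-1\right) \frac{1}{4} = 1 - - \frac{1}{4} = 1 + \frac{1}{4} = \frac{5}{4}$)
$59 \left(-70\right) \left(N{\left(-3 \right)} + 6\right)^{2} = 59 \left(-70\right) \left(\frac{5}{4} + 6\right)^{2} = - 4130 \left(\frac{29}{4}\right)^{2} = \left(-4130\right) \frac{841}{16} = - \frac{1736665}{8}$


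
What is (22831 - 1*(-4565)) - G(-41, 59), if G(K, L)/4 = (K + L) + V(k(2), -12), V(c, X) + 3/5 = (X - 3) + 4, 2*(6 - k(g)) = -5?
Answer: 136852/5 ≈ 27370.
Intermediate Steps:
k(g) = 17/2 (k(g) = 6 - 1/2*(-5) = 6 + 5/2 = 17/2)
V(c, X) = 2/5 + X (V(c, X) = -3/5 + ((X - 3) + 4) = -3/5 + ((-3 + X) + 4) = -3/5 + (1 + X) = 2/5 + X)
G(K, L) = -232/5 + 4*K + 4*L (G(K, L) = 4*((K + L) + (2/5 - 12)) = 4*((K + L) - 58/5) = 4*(-58/5 + K + L) = -232/5 + 4*K + 4*L)
(22831 - 1*(-4565)) - G(-41, 59) = (22831 - 1*(-4565)) - (-232/5 + 4*(-41) + 4*59) = (22831 + 4565) - (-232/5 - 164 + 236) = 27396 - 1*128/5 = 27396 - 128/5 = 136852/5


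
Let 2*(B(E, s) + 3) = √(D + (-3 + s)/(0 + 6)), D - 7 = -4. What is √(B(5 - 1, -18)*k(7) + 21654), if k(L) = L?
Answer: √(86532 + 7*I*√2)/2 ≈ 147.08 + 0.0084133*I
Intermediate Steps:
D = 3 (D = 7 - 4 = 3)
B(E, s) = -3 + √(5/2 + s/6)/2 (B(E, s) = -3 + √(3 + (-3 + s)/(0 + 6))/2 = -3 + √(3 + (-3 + s)/6)/2 = -3 + √(3 + (-3 + s)*(⅙))/2 = -3 + √(3 + (-½ + s/6))/2 = -3 + √(5/2 + s/6)/2)
√(B(5 - 1, -18)*k(7) + 21654) = √((-3 + √(90 + 6*(-18))/12)*7 + 21654) = √((-3 + √(90 - 108)/12)*7 + 21654) = √((-3 + √(-18)/12)*7 + 21654) = √((-3 + (3*I*√2)/12)*7 + 21654) = √((-3 + I*√2/4)*7 + 21654) = √((-21 + 7*I*√2/4) + 21654) = √(21633 + 7*I*√2/4)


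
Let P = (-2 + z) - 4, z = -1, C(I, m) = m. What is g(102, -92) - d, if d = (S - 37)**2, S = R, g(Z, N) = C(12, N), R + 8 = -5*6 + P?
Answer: -6816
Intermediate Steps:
P = -7 (P = (-2 - 1) - 4 = -3 - 4 = -7)
R = -45 (R = -8 + (-5*6 - 7) = -8 + (-30 - 7) = -8 - 37 = -45)
g(Z, N) = N
S = -45
d = 6724 (d = (-45 - 37)**2 = (-82)**2 = 6724)
g(102, -92) - d = -92 - 1*6724 = -92 - 6724 = -6816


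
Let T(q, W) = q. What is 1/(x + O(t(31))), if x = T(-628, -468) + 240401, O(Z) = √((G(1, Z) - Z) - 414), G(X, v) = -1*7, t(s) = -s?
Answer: 239773/57491091919 - I*√390/57491091919 ≈ 4.1706e-6 - 3.435e-10*I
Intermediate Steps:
G(X, v) = -7
O(Z) = √(-421 - Z) (O(Z) = √((-7 - Z) - 414) = √(-421 - Z))
x = 239773 (x = -628 + 240401 = 239773)
1/(x + O(t(31))) = 1/(239773 + √(-421 - (-1)*31)) = 1/(239773 + √(-421 - 1*(-31))) = 1/(239773 + √(-421 + 31)) = 1/(239773 + √(-390)) = 1/(239773 + I*√390)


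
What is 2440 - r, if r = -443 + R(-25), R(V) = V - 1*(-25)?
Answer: 2883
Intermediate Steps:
R(V) = 25 + V (R(V) = V + 25 = 25 + V)
r = -443 (r = -443 + (25 - 25) = -443 + 0 = -443)
2440 - r = 2440 - 1*(-443) = 2440 + 443 = 2883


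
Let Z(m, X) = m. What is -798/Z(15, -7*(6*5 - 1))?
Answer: -266/5 ≈ -53.200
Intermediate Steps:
-798/Z(15, -7*(6*5 - 1)) = -798/15 = -798*1/15 = -266/5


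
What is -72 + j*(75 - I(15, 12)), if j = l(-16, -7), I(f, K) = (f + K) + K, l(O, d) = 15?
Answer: 468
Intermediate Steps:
I(f, K) = f + 2*K (I(f, K) = (K + f) + K = f + 2*K)
j = 15
-72 + j*(75 - I(15, 12)) = -72 + 15*(75 - (15 + 2*12)) = -72 + 15*(75 - (15 + 24)) = -72 + 15*(75 - 1*39) = -72 + 15*(75 - 39) = -72 + 15*36 = -72 + 540 = 468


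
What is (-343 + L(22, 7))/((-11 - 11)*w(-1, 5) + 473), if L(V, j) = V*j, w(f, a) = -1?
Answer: -21/55 ≈ -0.38182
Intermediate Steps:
(-343 + L(22, 7))/((-11 - 11)*w(-1, 5) + 473) = (-343 + 22*7)/((-11 - 11)*(-1) + 473) = (-343 + 154)/(-22*(-1) + 473) = -189/(22 + 473) = -189/495 = -189*1/495 = -21/55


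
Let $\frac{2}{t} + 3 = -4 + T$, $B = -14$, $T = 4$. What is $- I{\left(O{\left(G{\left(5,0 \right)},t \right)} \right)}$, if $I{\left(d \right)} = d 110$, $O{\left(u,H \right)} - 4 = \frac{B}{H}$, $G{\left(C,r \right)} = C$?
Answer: $-2750$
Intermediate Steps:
$t = - \frac{2}{3}$ ($t = \frac{2}{-3 + \left(-4 + 4\right)} = \frac{2}{-3 + 0} = \frac{2}{-3} = 2 \left(- \frac{1}{3}\right) = - \frac{2}{3} \approx -0.66667$)
$O{\left(u,H \right)} = 4 - \frac{14}{H}$
$I{\left(d \right)} = 110 d$
$- I{\left(O{\left(G{\left(5,0 \right)},t \right)} \right)} = - 110 \left(4 - \frac{14}{- \frac{2}{3}}\right) = - 110 \left(4 - -21\right) = - 110 \left(4 + 21\right) = - 110 \cdot 25 = \left(-1\right) 2750 = -2750$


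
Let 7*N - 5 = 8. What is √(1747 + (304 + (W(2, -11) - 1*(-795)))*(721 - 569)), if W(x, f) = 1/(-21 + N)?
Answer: √757685111/67 ≈ 410.84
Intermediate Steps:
N = 13/7 (N = 5/7 + (⅐)*8 = 5/7 + 8/7 = 13/7 ≈ 1.8571)
W(x, f) = -7/134 (W(x, f) = 1/(-21 + 13/7) = 1/(-134/7) = -7/134)
√(1747 + (304 + (W(2, -11) - 1*(-795)))*(721 - 569)) = √(1747 + (304 + (-7/134 - 1*(-795)))*(721 - 569)) = √(1747 + (304 + (-7/134 + 795))*152) = √(1747 + (304 + 106523/134)*152) = √(1747 + (147259/134)*152) = √(1747 + 11191684/67) = √(11308733/67) = √757685111/67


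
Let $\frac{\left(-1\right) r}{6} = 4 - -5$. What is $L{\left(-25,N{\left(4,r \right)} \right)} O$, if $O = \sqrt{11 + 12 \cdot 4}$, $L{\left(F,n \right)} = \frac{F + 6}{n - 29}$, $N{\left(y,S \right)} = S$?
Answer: $\frac{19 \sqrt{59}}{83} \approx 1.7583$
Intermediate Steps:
$r = -54$ ($r = - 6 \left(4 - -5\right) = - 6 \left(4 + 5\right) = \left(-6\right) 9 = -54$)
$L{\left(F,n \right)} = \frac{6 + F}{-29 + n}$
$O = \sqrt{59}$ ($O = \sqrt{11 + 48} = \sqrt{59} \approx 7.6811$)
$L{\left(-25,N{\left(4,r \right)} \right)} O = \frac{6 - 25}{-29 - 54} \sqrt{59} = \frac{1}{-83} \left(-19\right) \sqrt{59} = \left(- \frac{1}{83}\right) \left(-19\right) \sqrt{59} = \frac{19 \sqrt{59}}{83}$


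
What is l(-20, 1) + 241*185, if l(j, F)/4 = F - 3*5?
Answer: 44529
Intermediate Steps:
l(j, F) = -60 + 4*F (l(j, F) = 4*(F - 3*5) = 4*(F - 15) = 4*(-15 + F) = -60 + 4*F)
l(-20, 1) + 241*185 = (-60 + 4*1) + 241*185 = (-60 + 4) + 44585 = -56 + 44585 = 44529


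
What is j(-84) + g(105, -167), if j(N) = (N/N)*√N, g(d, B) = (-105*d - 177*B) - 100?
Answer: 18434 + 2*I*√21 ≈ 18434.0 + 9.1651*I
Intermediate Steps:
g(d, B) = -100 - 177*B - 105*d (g(d, B) = (-177*B - 105*d) - 100 = -100 - 177*B - 105*d)
j(N) = √N (j(N) = 1*√N = √N)
j(-84) + g(105, -167) = √(-84) + (-100 - 177*(-167) - 105*105) = 2*I*√21 + (-100 + 29559 - 11025) = 2*I*√21 + 18434 = 18434 + 2*I*√21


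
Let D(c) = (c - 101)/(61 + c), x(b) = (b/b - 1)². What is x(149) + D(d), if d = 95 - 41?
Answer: -47/115 ≈ -0.40870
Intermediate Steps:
d = 54
x(b) = 0 (x(b) = (1 - 1)² = 0² = 0)
D(c) = (-101 + c)/(61 + c)
x(149) + D(d) = 0 + (-101 + 54)/(61 + 54) = 0 - 47/115 = -47/115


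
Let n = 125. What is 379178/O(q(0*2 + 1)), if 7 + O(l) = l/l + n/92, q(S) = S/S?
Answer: -34884376/427 ≈ -81696.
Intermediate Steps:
q(S) = 1
O(l) = -427/92 (O(l) = -7 + (l/l + 125/92) = -7 + (1 + 125*(1/92)) = -7 + (1 + 125/92) = -7 + 217/92 = -427/92)
379178/O(q(0*2 + 1)) = 379178/(-427/92) = 379178*(-92/427) = -34884376/427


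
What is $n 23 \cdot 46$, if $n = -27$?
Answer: $-28566$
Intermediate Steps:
$n 23 \cdot 46 = \left(-27\right) 23 \cdot 46 = \left(-621\right) 46 = -28566$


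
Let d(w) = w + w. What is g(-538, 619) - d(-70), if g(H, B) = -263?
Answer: -123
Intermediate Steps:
d(w) = 2*w
g(-538, 619) - d(-70) = -263 - 2*(-70) = -263 - 1*(-140) = -263 + 140 = -123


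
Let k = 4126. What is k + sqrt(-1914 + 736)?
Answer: 4126 + I*sqrt(1178) ≈ 4126.0 + 34.322*I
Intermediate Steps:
k + sqrt(-1914 + 736) = 4126 + sqrt(-1914 + 736) = 4126 + sqrt(-1178) = 4126 + I*sqrt(1178)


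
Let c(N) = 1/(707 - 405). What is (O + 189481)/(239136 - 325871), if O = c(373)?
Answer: -57223263/26193970 ≈ -2.1846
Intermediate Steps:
c(N) = 1/302
O = 1/302 ≈ 0.0033113
(O + 189481)/(239136 - 325871) = (1/302 + 189481)/(239136 - 325871) = (57223263/302)/(-86735) = (57223263/302)*(-1/86735) = -57223263/26193970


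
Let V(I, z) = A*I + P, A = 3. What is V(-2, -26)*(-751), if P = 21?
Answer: -11265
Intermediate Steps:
V(I, z) = 21 + 3*I (V(I, z) = 3*I + 21 = 21 + 3*I)
V(-2, -26)*(-751) = (21 + 3*(-2))*(-751) = (21 - 6)*(-751) = 15*(-751) = -11265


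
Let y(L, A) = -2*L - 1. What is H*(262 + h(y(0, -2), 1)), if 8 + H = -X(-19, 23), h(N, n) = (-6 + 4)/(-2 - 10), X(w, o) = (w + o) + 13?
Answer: -39325/6 ≈ -6554.2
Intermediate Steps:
y(L, A) = -1 - 2*L
X(w, o) = 13 + o + w (X(w, o) = (o + w) + 13 = 13 + o + w)
h(N, n) = ⅙ (h(N, n) = -2/(-12) = -2*(-1/12) = ⅙)
H = -25 (H = -8 - (13 + 23 - 19) = -8 - 1*17 = -8 - 17 = -25)
H*(262 + h(y(0, -2), 1)) = -25*(262 + ⅙) = -25*1573/6 = -39325/6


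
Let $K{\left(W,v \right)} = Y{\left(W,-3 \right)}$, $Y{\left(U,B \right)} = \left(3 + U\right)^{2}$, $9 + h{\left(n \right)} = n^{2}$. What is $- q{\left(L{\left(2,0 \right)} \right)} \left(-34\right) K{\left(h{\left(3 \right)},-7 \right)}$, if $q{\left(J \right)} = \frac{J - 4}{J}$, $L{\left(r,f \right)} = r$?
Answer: $-306$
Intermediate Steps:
$q{\left(J \right)} = \frac{-4 + J}{J}$ ($q{\left(J \right)} = \frac{J - 4}{J} = \frac{-4 + J}{J}$)
$h{\left(n \right)} = -9 + n^{2}$
$K{\left(W,v \right)} = \left(3 + W\right)^{2}$
$- q{\left(L{\left(2,0 \right)} \right)} \left(-34\right) K{\left(h{\left(3 \right)},-7 \right)} = - \frac{-4 + 2}{2} \left(-34\right) \left(3 - \left(9 - 3^{2}\right)\right)^{2} = - \frac{1}{2} \left(-2\right) \left(-34\right) \left(3 + \left(-9 + 9\right)\right)^{2} = - \left(-1\right) \left(-34\right) \left(3 + 0\right)^{2} = - 34 \cdot 3^{2} = - 34 \cdot 9 = \left(-1\right) 306 = -306$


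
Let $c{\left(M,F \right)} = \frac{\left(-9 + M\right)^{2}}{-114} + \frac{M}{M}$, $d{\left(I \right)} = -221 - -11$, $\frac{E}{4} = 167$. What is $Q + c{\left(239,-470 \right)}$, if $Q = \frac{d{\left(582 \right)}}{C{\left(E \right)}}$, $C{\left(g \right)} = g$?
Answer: $- \frac{8821247}{19038} \approx -463.35$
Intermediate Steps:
$E = 668$ ($E = 4 \cdot 167 = 668$)
$d{\left(I \right)} = -210$ ($d{\left(I \right)} = -221 + 11 = -210$)
$c{\left(M,F \right)} = 1 - \frac{\left(-9 + M\right)^{2}}{114}$ ($c{\left(M,F \right)} = \left(-9 + M\right)^{2} \left(- \frac{1}{114}\right) + 1 = - \frac{\left(-9 + M\right)^{2}}{114} + 1 = 1 - \frac{\left(-9 + M\right)^{2}}{114}$)
$Q = - \frac{105}{334}$ ($Q = - \frac{210}{668} = \left(-210\right) \frac{1}{668} = - \frac{105}{334} \approx -0.31437$)
$Q + c{\left(239,-470 \right)} = - \frac{105}{334} + \left(1 - \frac{\left(-9 + 239\right)^{2}}{114}\right) = - \frac{105}{334} + \left(1 - \frac{230^{2}}{114}\right) = - \frac{105}{334} + \left(1 - \frac{26450}{57}\right) = - \frac{105}{334} - \frac{26393}{57} = - \frac{8821247}{19038}$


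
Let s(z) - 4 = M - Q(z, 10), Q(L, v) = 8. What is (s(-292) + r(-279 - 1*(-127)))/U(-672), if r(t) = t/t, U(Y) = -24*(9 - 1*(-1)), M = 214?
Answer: -211/240 ≈ -0.87917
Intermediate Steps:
s(z) = 210 (s(z) = 4 + (214 - 1*8) = 4 + (214 - 8) = 4 + 206 = 210)
U(Y) = -240 (U(Y) = -24*(9 + 1) = -24*10 = -240)
r(t) = 1
(s(-292) + r(-279 - 1*(-127)))/U(-672) = (210 + 1)/(-240) = 211*(-1/240) = -211/240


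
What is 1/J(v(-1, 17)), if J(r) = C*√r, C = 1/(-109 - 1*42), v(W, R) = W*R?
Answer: 151*I*√17/17 ≈ 36.623*I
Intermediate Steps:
v(W, R) = R*W
C = -1/151 (C = 1/(-109 - 42) = 1/(-151) = -1/151 ≈ -0.0066225)
J(r) = -√r/151
1/J(v(-1, 17)) = 1/(-I*√17/151) = 151*I*√17/17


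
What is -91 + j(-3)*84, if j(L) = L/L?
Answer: -7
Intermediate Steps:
j(L) = 1
-91 + j(-3)*84 = -91 + 1*84 = -91 + 84 = -7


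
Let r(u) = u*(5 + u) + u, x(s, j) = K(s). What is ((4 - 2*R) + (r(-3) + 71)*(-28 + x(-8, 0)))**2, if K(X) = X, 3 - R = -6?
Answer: 5044516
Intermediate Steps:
R = 9 (R = 3 - 1*(-6) = 3 + 6 = 9)
x(s, j) = s
r(u) = u + u*(5 + u)
((4 - 2*R) + (r(-3) + 71)*(-28 + x(-8, 0)))**2 = ((4 - 2*9) + (-3*(6 - 3) + 71)*(-28 - 8))**2 = ((4 - 18) + (-3*3 + 71)*(-36))**2 = (-14 + (-9 + 71)*(-36))**2 = (-14 + 62*(-36))**2 = (-14 - 2232)**2 = (-2246)**2 = 5044516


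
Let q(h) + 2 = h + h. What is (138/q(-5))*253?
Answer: -5819/2 ≈ -2909.5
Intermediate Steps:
q(h) = -2 + 2*h (q(h) = -2 + (h + h) = -2 + 2*h)
(138/q(-5))*253 = (138/(-2 + 2*(-5)))*253 = (138/(-2 - 10))*253 = (138/(-12))*253 = (138*(-1/12))*253 = -23/2*253 = -5819/2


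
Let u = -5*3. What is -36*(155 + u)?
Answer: -5040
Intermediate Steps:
u = -15
-36*(155 + u) = -36*(155 - 15) = -36*140 = -5040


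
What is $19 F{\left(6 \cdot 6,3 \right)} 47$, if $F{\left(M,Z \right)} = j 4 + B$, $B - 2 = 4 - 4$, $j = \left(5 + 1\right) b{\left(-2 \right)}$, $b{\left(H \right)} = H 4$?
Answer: $-169670$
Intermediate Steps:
$b{\left(H \right)} = 4 H$
$j = -48$ ($j = \left(5 + 1\right) 4 \left(-2\right) = 6 \left(-8\right) = -48$)
$B = 2$ ($B = 2 + \left(4 - 4\right) = 2 + 0 = 2$)
$F{\left(M,Z \right)} = -190$ ($F{\left(M,Z \right)} = \left(-48\right) 4 + 2 = -192 + 2 = -190$)
$19 F{\left(6 \cdot 6,3 \right)} 47 = 19 \left(-190\right) 47 = \left(-3610\right) 47 = -169670$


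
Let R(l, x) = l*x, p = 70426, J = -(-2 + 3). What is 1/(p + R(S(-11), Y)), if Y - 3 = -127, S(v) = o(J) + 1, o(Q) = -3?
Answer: 1/70674 ≈ 1.4149e-5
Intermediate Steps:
J = -1 (J = -1*1 = -1)
S(v) = -2 (S(v) = -3 + 1 = -2)
Y = -124 (Y = 3 - 127 = -124)
1/(p + R(S(-11), Y)) = 1/(70426 - 2*(-124)) = 1/(70426 + 248) = 1/70674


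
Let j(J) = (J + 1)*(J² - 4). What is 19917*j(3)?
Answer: 398340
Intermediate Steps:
j(J) = (1 + J)*(-4 + J²)
19917*j(3) = 19917*(-4 + 3² + 3³ - 4*3) = 19917*(-4 + 9 + 27 - 12) = 19917*20 = 398340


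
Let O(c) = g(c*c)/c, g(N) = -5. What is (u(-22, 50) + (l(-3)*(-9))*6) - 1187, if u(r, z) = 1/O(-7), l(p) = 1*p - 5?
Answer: -3768/5 ≈ -753.60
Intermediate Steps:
l(p) = -5 + p (l(p) = p - 5 = -5 + p)
O(c) = -5/c
u(r, z) = 7/5 (u(r, z) = 1/(-5/(-7)) = 1/(-5*(-⅐)) = 1/(5/7) = 7/5)
(u(-22, 50) + (l(-3)*(-9))*6) - 1187 = (7/5 + ((-5 - 3)*(-9))*6) - 1187 = (7/5 - 8*(-9)*6) - 1187 = (7/5 + 72*6) - 1187 = (7/5 + 432) - 1187 = 2167/5 - 1187 = -3768/5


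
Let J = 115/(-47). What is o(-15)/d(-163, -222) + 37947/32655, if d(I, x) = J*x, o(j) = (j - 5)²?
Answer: 7536671/3969915 ≈ 1.8984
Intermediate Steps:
J = -115/47 (J = 115*(-1/47) = -115/47 ≈ -2.4468)
o(j) = (-5 + j)²
d(I, x) = -115*x/47
o(-15)/d(-163, -222) + 37947/32655 = (-5 - 15)²/((-115/47*(-222))) + 37947/32655 = (-20)²/(25530/47) + 37947*(1/32655) = 400*(47/25530) + 1807/1555 = 1880/2553 + 1807/1555 = 7536671/3969915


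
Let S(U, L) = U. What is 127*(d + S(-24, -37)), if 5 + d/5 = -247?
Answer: -163068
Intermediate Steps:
d = -1260 (d = -25 + 5*(-247) = -25 - 1235 = -1260)
127*(d + S(-24, -37)) = 127*(-1260 - 24) = 127*(-1284) = -163068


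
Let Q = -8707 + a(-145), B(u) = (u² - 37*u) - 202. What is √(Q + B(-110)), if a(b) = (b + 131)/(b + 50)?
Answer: √65531855/95 ≈ 85.212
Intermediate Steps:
a(b) = (131 + b)/(50 + b)
B(u) = -202 + u² - 37*u
Q = -827151/95 (Q = -8707 + (131 - 145)/(50 - 145) = -8707 - 14/(-95) = -8707 - 1/95*(-14) = -8707 + 14/95 = -827151/95 ≈ -8706.9)
√(Q + B(-110)) = √(-827151/95 + (-202 + (-110)² - 37*(-110))) = √(-827151/95 + (-202 + 12100 + 4070)) = √(-827151/95 + 15968) = √(689809/95) = √65531855/95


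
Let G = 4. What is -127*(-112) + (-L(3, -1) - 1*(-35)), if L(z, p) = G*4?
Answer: 14243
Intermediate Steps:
L(z, p) = 16 (L(z, p) = 4*4 = 16)
-127*(-112) + (-L(3, -1) - 1*(-35)) = -127*(-112) + (-1*16 - 1*(-35)) = 14224 + (-16 + 35) = 14224 + 19 = 14243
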